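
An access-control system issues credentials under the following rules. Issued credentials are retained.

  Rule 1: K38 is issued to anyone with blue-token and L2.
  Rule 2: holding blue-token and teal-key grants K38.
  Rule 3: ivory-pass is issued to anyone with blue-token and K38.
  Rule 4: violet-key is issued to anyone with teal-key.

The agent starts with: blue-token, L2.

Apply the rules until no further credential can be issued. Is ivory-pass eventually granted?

Yes

Holding blue-token and L2 grants K38 (Rule 1).
Holding blue-token and K38 grants ivory-pass (Rule 3).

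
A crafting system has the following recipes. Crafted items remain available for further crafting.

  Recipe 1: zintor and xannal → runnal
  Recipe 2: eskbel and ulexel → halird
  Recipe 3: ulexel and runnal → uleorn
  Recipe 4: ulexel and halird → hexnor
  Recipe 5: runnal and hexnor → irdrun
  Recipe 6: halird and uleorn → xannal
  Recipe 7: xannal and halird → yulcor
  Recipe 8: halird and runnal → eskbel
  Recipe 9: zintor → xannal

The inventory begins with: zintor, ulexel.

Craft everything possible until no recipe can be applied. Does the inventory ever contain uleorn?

Yes

zintor → xannal (Recipe 9).
Using Recipe 1, zintor and xannal make runnal.
Using Recipe 3, ulexel and runnal make uleorn.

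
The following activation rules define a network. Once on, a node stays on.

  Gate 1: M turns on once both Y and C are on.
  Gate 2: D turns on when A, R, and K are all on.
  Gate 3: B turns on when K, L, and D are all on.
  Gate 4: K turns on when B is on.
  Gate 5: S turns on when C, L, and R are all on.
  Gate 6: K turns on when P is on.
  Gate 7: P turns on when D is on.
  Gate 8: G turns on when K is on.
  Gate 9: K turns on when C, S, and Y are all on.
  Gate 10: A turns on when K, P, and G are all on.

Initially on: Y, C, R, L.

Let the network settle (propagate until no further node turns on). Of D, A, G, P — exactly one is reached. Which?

G

C, L, and R are on, so S turns on (Gate 5).
C, S, and Y are on, so K turns on (Gate 9).
Gate 8: K on → G on.
A would need K, P, and G (Gate 10), but P never turns on. D would need A, R, and K (Gate 2), but A never turns on. P would need D (Gate 7), but D never turns on.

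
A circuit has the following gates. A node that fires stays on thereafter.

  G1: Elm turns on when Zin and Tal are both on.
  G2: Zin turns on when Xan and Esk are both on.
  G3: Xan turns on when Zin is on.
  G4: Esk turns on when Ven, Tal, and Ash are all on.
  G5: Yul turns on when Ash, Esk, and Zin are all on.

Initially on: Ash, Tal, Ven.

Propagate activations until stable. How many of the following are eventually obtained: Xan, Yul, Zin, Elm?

0

Xan would need Zin (G3), but Zin never turns on.
Yul would need Ash, Esk, and Zin (G5), but Zin never turns on.
Zin would need Xan and Esk (G2), but Xan never turns on.
Elm would need Zin and Tal (G1), but Zin never turns on.
None of the 4 are reached.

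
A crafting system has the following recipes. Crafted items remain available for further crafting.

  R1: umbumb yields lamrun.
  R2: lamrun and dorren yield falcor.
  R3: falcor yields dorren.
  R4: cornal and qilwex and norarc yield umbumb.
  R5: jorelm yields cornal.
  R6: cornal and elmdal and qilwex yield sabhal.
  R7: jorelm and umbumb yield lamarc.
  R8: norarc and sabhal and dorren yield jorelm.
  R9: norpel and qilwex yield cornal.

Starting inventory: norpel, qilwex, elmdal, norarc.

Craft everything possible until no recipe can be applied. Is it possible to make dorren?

No

dorren would need falcor (R3), but falcor is never obtained.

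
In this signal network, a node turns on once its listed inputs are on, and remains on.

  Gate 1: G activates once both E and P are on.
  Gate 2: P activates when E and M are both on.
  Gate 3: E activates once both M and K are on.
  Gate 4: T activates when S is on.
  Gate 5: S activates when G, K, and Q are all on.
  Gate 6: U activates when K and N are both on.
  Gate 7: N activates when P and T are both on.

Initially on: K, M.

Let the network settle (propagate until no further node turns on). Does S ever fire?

No

S would need G, K, and Q (Gate 5), but Q never turns on.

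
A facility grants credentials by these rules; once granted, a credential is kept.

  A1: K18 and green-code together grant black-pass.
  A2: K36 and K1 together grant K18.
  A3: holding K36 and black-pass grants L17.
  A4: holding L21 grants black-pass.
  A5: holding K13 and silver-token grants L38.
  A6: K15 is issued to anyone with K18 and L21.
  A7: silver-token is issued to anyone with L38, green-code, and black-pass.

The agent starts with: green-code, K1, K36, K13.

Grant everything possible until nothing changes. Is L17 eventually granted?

Yes

Holding K36 and K1 grants K18 (A2).
Holding K18 and green-code grants black-pass (A1).
Holding K36 and black-pass grants L17 (A3).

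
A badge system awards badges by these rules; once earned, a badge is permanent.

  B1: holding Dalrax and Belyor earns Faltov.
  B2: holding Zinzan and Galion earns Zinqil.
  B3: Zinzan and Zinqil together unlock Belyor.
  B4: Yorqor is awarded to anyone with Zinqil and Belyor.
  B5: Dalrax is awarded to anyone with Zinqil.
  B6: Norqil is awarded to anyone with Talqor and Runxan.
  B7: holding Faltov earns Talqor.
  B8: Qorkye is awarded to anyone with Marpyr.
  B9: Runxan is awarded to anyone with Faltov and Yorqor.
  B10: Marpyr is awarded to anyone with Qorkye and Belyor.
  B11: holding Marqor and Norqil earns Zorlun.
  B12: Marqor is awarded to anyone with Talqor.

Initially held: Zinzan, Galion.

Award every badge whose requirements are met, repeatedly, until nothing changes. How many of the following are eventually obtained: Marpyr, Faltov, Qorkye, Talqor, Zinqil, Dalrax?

4

With Zinzan and Galion, Zinqil is earned (B2).
With Zinzan and Zinqil, Belyor is earned (B3).
With Zinqil, Dalrax is earned (B5).
With Dalrax and Belyor, Faltov is earned (B1).
With Faltov, Talqor is earned (B7).
Marpyr would need Qorkye and Belyor (B10), but Qorkye is never earned.
Faltov: reached.
Qorkye would need Marpyr (B8), but Marpyr is never earned.
Talqor: reached.
Zinqil: reached.
Dalrax: reached.
Reached: Faltov, Talqor, Zinqil, and Dalrax — 4 of the 6.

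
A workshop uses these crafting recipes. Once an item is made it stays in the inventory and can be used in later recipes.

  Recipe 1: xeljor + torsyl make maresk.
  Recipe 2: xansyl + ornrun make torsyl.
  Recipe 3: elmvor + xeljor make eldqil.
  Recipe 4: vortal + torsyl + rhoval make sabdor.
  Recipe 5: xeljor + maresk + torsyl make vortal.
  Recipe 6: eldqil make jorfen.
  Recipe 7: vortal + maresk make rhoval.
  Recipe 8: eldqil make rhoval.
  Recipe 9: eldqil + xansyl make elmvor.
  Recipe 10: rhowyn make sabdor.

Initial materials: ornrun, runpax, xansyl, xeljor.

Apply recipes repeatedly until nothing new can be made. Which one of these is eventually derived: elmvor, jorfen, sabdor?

sabdor

Using Recipe 2, xansyl and ornrun make torsyl.
Using Recipe 1, xeljor and torsyl make maresk.
xeljor + maresk + torsyl → vortal (Recipe 5).
vortal + maresk → rhoval (Recipe 7).
Using Recipe 4, vortal, torsyl, and rhoval make sabdor.
elmvor would need eldqil and xansyl (Recipe 9), but eldqil is never obtained. jorfen would need eldqil (Recipe 6), but eldqil is never obtained.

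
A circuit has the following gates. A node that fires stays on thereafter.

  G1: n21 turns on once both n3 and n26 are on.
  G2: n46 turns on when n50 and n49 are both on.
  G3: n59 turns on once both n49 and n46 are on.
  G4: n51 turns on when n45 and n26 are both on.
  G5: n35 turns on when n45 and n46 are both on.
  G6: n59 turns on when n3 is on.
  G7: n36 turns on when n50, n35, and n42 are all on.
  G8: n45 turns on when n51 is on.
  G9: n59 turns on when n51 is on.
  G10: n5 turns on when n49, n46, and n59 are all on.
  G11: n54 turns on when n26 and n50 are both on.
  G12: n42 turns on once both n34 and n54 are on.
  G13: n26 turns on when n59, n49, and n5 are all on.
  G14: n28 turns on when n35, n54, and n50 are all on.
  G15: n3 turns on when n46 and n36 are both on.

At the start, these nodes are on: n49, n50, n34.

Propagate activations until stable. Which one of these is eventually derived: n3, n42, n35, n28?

G2: n50 and n49 on → n46 on.
n49 and n46 are on, so n59 turns on (G3).
G10: n49, n46, and n59 on → n5 on.
G13: n59, n49, and n5 on → n26 on.
G11: n26 and n50 on → n54 on.
n34 and n54 are on, so n42 turns on (G12).
n28 would need n35, n54, and n50 (G14), but n35 never turns on. n35 would need n45 and n46 (G5), but n45 never turns on. n3 would need n46 and n36 (G15), but n36 never turns on.

n42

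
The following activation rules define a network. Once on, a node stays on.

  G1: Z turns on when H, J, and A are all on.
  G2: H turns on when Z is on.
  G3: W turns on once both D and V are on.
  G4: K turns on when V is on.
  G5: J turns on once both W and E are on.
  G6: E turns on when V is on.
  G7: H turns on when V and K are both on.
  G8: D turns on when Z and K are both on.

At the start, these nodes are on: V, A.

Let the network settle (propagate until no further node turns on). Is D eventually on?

D would need Z and K (G8), but Z never turns on.

No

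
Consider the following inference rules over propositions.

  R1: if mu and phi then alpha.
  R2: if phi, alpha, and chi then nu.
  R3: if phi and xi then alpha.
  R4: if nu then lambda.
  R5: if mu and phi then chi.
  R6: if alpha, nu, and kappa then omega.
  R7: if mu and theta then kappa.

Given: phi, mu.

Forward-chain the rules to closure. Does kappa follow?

kappa would need mu and theta (R7), but theta is never established.

No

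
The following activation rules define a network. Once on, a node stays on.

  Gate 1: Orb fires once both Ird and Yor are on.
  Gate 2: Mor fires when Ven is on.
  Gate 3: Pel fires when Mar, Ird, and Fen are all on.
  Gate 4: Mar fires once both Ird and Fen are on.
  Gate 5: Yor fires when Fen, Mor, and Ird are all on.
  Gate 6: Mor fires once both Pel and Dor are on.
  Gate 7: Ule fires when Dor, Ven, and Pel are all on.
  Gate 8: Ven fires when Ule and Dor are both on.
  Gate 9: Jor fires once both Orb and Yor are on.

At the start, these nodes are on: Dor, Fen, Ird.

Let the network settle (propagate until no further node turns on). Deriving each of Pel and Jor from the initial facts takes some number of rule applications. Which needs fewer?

Pel

Pel: Ird and Fen are on, so Mar fires (Gate 4). Mar, Ird, and Fen are on, so Pel fires (Gate 3). [2 rule applications]
Jor: Ird and Fen are on, so Mar fires (Gate 4). Mar, Ird, and Fen are on, so Pel fires (Gate 3). Gate 6: Pel and Dor on → Mor on. Gate 5: Fen, Mor, and Ird on → Yor on. Ird and Yor are on, so Orb fires (Gate 1). Orb and Yor are on, so Jor fires (Gate 9). [6 rule applications]
Pel needs fewer.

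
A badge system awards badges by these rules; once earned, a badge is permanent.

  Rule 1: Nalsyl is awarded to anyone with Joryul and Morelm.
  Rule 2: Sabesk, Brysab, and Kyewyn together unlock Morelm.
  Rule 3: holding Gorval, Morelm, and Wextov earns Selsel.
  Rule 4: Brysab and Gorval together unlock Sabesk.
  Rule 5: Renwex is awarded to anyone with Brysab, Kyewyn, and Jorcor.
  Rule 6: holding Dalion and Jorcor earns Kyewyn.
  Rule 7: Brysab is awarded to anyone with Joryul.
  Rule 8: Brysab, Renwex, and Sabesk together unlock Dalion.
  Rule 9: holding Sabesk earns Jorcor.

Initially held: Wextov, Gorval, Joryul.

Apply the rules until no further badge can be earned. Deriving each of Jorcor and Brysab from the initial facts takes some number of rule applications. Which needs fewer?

Brysab: With Joryul, Brysab is earned (Rule 7). [1 rule application]
Jorcor: With Joryul, Brysab is earned (Rule 7). With Brysab and Gorval, Sabesk is earned (Rule 4). With Sabesk, Jorcor is earned (Rule 9). [3 rule applications]
Brysab needs fewer.

Brysab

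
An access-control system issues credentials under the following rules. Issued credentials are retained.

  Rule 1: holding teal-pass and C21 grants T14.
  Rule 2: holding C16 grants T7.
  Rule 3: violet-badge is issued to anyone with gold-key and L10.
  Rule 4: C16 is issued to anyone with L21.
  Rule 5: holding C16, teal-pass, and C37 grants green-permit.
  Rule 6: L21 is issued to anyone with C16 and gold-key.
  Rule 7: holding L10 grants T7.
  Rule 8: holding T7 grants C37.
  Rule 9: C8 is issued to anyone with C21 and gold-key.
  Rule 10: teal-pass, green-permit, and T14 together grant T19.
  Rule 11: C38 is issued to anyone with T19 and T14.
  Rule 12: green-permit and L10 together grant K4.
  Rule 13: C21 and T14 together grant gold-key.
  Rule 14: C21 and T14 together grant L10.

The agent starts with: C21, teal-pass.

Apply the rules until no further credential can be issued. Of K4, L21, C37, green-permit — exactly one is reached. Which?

C37

Holding teal-pass and C21 grants T14 (Rule 1).
Holding C21 and T14 grants L10 (Rule 14).
Holding L10 grants T7 (Rule 7).
Holding T7 grants C37 (Rule 8).
green-permit would need C16, teal-pass, and C37 (Rule 5), but C16 is never granted. K4 would need green-permit and L10 (Rule 12), but green-permit is never granted. L21 would need C16 and gold-key (Rule 6), but C16 is never granted.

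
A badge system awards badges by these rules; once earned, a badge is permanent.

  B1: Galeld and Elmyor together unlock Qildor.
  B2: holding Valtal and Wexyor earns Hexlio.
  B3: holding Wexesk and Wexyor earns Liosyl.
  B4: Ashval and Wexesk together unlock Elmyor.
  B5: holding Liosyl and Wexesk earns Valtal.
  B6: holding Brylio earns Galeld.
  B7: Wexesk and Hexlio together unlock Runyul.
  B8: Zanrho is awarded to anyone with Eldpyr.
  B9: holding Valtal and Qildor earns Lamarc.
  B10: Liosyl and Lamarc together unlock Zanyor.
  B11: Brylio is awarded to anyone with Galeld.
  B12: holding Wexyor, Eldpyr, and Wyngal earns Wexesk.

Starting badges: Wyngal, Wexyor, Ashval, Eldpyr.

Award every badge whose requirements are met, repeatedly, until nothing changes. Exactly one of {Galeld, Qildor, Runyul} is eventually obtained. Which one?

Runyul

With Wexyor, Eldpyr, and Wyngal, Wexesk is earned (B12).
With Wexesk and Wexyor, Liosyl is earned (B3).
With Liosyl and Wexesk, Valtal is earned (B5).
With Valtal and Wexyor, Hexlio is earned (B2).
With Wexesk and Hexlio, Runyul is earned (B7).
Qildor would need Galeld and Elmyor (B1), but Galeld is never earned. Galeld would need Brylio (B6), but Brylio is never earned.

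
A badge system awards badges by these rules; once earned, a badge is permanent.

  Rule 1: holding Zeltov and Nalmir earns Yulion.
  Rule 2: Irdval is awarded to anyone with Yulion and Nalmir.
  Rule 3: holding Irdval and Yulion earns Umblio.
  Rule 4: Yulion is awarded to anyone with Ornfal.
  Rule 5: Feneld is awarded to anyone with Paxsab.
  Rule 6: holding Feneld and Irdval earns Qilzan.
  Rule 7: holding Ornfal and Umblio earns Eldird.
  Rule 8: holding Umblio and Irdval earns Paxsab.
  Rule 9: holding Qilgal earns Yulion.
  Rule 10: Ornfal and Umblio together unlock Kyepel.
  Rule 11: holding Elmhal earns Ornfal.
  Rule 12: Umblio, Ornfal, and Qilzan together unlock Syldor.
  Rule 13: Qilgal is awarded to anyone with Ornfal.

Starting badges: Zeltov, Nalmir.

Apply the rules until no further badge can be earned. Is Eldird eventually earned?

No

Eldird would need Ornfal and Umblio (Rule 7), but Ornfal is never earned.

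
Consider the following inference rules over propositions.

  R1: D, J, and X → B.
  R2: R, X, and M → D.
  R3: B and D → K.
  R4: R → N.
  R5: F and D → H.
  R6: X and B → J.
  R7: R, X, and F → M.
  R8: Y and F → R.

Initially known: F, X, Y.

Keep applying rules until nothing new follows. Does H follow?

Y and F hold, so R follows (R8).
From R, X, and F, R7 gives M.
From R, X, and M, R2 gives D.
F and D hold, so H follows (R5).

Yes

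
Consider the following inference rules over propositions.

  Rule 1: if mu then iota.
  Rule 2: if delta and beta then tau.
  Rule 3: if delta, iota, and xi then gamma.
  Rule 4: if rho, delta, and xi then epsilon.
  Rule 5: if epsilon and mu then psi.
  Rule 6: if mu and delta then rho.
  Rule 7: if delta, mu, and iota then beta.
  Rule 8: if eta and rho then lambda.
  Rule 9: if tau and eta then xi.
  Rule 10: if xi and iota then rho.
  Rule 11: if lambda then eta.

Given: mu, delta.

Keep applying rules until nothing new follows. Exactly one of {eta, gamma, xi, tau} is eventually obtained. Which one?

From mu, Rule 1 gives iota.
From delta, mu, and iota, Rule 7 gives beta.
From delta and beta, Rule 2 gives tau.
eta would need lambda (Rule 11), but lambda is never established. xi would need tau and eta (Rule 9), but eta is never established. gamma would need delta, iota, and xi (Rule 3), but xi is never established.

tau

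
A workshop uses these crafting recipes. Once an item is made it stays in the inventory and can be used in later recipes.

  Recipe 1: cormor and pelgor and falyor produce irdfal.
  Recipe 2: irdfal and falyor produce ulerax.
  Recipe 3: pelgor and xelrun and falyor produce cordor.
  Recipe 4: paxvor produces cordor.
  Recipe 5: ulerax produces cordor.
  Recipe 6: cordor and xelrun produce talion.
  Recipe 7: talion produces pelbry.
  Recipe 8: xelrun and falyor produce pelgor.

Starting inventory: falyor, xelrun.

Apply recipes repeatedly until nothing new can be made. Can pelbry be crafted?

Yes

Using Recipe 8, xelrun and falyor make pelgor.
pelgor and xelrun and falyor → cordor (Recipe 3).
cordor and xelrun → talion (Recipe 6).
talion → pelbry (Recipe 7).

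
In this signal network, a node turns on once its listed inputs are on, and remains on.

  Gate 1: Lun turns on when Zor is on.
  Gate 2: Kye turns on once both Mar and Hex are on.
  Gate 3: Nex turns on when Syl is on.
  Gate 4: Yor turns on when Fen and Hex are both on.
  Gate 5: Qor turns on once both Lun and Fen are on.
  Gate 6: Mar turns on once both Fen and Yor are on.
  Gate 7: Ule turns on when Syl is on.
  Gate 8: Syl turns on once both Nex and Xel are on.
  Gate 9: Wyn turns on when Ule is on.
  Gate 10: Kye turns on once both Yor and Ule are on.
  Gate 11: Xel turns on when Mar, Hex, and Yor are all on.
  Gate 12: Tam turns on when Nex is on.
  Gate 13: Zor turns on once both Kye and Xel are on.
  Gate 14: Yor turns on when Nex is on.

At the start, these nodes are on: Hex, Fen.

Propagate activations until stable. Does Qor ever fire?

Gate 4: Fen and Hex on → Yor on.
Fen and Yor are on, so Mar turns on (Gate 6).
Gate 11: Mar, Hex, and Yor on → Xel on.
Mar and Hex are on, so Kye turns on (Gate 2).
Kye and Xel are on, so Zor turns on (Gate 13).
Zor is on, so Lun turns on (Gate 1).
Gate 5: Lun and Fen on → Qor on.

Yes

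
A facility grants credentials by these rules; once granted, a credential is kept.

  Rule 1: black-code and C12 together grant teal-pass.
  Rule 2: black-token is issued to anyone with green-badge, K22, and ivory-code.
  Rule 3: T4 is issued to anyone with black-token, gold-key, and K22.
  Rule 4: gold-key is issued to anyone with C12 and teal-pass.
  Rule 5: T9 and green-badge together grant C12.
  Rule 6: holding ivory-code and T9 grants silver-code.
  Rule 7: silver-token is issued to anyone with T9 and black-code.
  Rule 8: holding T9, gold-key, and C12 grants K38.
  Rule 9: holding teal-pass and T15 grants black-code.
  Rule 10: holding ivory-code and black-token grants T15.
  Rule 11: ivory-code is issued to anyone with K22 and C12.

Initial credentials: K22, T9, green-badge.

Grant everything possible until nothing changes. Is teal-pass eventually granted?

teal-pass would need black-code and C12 (Rule 1), but black-code is never granted.

No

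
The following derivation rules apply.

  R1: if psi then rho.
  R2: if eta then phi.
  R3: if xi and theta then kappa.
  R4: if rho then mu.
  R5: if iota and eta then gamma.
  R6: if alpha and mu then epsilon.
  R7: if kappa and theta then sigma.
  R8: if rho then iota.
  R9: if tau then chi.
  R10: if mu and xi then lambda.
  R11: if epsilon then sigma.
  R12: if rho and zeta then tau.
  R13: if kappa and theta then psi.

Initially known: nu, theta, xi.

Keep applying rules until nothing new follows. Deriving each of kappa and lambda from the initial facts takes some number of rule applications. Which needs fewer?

kappa

kappa: From xi and theta, R3 gives kappa. [1 rule application]
lambda: xi and theta hold, so kappa follows (R3). From kappa and theta, R13 gives psi. From psi, R1 gives rho. From rho, R4 gives mu. mu and xi hold, so lambda follows (R10). [5 rule applications]
kappa needs fewer.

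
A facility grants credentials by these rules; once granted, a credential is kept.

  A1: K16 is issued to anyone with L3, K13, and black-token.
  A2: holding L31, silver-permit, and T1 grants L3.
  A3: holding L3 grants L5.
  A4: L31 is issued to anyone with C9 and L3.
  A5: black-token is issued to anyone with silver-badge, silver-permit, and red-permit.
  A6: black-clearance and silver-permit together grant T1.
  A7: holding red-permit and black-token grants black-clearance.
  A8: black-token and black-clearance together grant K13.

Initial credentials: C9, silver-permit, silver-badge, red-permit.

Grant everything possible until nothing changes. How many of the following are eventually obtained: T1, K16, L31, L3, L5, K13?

2

Holding silver-badge, silver-permit, and red-permit grants black-token (A5).
Holding red-permit and black-token grants black-clearance (A7).
Holding black-token and black-clearance grants K13 (A8).
Holding black-clearance and silver-permit grants T1 (A6).
T1: reached.
K16 would need L3, K13, and black-token (A1), but L3 is never granted.
L31 would need C9 and L3 (A4), but L3 is never granted.
L3 would need L31, silver-permit, and T1 (A2), but L31 is never granted.
L5 would need L3 (A3), but L3 is never granted.
K13: reached.
Reached: T1 and K13 — 2 of the 6.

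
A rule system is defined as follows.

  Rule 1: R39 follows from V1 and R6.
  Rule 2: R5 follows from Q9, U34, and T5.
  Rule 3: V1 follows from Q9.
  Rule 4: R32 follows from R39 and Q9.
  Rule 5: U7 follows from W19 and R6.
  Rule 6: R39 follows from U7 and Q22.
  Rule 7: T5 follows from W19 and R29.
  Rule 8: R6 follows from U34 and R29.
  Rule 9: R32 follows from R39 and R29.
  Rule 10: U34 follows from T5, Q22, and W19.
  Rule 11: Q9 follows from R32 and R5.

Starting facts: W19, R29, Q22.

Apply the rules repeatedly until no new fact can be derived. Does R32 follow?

Yes

From W19 and R29, Rule 7 gives T5.
From T5, Q22, and W19, Rule 10 gives U34.
From U34 and R29, Rule 8 gives R6.
W19 and R6 hold, so U7 follows (Rule 5).
From U7 and Q22, Rule 6 gives R39.
R39 and R29 hold, so R32 follows (Rule 9).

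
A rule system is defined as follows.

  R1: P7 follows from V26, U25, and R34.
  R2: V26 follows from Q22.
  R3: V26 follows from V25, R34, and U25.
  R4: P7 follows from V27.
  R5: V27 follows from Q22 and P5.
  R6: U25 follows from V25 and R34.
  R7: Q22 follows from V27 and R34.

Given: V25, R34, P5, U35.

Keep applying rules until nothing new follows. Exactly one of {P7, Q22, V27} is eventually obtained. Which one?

V25 and R34 hold, so U25 follows (R6).
From V25, R34, and U25, R3 gives V26.
From V26, U25, and R34, R1 gives P7.
V27 would need Q22 and P5 (R5), but Q22 is never established. Q22 would need V27 and R34 (R7), but V27 is never established.

P7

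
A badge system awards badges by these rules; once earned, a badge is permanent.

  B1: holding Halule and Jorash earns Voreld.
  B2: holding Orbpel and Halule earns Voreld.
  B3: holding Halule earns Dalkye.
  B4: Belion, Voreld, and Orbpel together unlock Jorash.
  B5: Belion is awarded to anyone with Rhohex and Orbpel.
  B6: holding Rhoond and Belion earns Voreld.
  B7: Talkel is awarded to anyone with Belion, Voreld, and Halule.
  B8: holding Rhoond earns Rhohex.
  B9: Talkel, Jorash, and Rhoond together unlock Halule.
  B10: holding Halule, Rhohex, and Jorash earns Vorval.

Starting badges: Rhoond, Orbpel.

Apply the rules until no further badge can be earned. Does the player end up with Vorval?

Vorval would need Halule, Rhohex, and Jorash (B10), but Halule is never earned.

No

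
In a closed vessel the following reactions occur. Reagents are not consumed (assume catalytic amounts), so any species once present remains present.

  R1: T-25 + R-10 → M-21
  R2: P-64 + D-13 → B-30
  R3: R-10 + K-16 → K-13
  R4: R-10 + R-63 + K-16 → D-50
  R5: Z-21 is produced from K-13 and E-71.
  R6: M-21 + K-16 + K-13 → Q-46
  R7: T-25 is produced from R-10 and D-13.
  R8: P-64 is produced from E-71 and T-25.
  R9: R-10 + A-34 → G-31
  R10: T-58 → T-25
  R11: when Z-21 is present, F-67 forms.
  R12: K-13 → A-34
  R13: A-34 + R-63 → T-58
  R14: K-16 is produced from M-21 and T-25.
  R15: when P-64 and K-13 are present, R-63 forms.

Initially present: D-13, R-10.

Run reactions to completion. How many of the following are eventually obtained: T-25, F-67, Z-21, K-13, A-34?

3

R-10 and D-13 present → T-25 forms (R7).
T-25 and R-10 present → M-21 forms (R1).
M-21 and T-25 present → K-16 forms (R14).
R-10 and K-16 present → K-13 forms (R3).
K-13 present → A-34 forms (R12).
T-25: reached.
F-67 would need Z-21 (R11), but Z-21 never forms.
Z-21 would need K-13 and E-71 (R5), but E-71 never forms.
K-13: reached.
A-34: reached.
Reached: T-25, K-13, and A-34 — 3 of the 5.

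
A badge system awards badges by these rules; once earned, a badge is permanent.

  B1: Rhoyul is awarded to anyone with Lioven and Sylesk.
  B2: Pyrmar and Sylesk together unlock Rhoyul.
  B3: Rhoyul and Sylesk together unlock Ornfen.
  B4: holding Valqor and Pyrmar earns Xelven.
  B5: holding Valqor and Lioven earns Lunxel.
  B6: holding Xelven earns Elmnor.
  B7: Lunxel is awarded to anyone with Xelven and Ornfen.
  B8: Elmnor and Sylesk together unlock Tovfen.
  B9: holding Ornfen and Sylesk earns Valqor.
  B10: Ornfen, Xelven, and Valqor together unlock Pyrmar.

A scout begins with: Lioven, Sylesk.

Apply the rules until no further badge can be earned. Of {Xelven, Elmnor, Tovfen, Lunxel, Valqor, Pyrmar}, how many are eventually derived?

With Lioven and Sylesk, Rhoyul is earned (B1).
With Rhoyul and Sylesk, Ornfen is earned (B3).
With Ornfen and Sylesk, Valqor is earned (B9).
With Valqor and Lioven, Lunxel is earned (B5).
Xelven would need Valqor and Pyrmar (B4), but Pyrmar is never earned.
Elmnor would need Xelven (B6), but Xelven is never earned.
Tovfen would need Elmnor and Sylesk (B8), but Elmnor is never earned.
Lunxel: reached.
Valqor: reached.
Pyrmar would need Ornfen, Xelven, and Valqor (B10), but Xelven is never earned.
Reached: Lunxel and Valqor — 2 of the 6.

2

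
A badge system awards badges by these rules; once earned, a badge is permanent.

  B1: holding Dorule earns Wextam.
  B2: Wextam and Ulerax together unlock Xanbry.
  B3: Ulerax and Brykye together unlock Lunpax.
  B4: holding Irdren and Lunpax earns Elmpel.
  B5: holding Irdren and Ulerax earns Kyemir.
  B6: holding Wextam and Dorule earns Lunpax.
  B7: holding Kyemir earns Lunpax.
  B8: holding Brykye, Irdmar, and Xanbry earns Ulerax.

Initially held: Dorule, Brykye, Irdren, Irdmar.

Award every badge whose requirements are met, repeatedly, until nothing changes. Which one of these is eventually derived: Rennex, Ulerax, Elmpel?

Elmpel

With Dorule, Wextam is earned (B1).
With Wextam and Dorule, Lunpax is earned (B6).
With Irdren and Lunpax, Elmpel is earned (B4).
Ulerax would need Brykye, Irdmar, and Xanbry (B8), but Xanbry is never earned. No rule produces Rennex, and it is not given.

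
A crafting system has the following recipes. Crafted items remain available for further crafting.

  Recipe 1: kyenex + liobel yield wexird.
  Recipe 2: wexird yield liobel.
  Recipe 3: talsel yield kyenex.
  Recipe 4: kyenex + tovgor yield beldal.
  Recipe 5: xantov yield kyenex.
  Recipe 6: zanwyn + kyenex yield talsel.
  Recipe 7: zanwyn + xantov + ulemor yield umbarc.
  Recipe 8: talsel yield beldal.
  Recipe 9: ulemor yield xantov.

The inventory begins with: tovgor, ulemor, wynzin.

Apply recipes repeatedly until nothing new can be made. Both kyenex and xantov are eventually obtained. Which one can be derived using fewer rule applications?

xantov: Using Recipe 9, ulemor makes xantov. [1 rule application]
kyenex: ulemor → xantov (Recipe 9). Using Recipe 5, xantov makes kyenex. [2 rule applications]
xantov needs fewer.

xantov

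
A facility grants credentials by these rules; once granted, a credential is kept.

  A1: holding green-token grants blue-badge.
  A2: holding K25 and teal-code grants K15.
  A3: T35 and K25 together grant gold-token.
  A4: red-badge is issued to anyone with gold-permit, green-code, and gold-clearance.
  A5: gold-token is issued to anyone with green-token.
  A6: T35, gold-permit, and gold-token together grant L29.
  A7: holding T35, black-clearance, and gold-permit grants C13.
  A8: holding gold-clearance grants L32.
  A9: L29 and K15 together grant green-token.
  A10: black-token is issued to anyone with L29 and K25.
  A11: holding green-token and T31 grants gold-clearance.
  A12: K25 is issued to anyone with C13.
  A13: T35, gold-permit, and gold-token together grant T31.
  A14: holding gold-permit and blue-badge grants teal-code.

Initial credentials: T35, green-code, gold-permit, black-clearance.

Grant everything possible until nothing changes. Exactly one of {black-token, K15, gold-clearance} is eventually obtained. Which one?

black-token

Holding T35, black-clearance, and gold-permit grants C13 (A7).
Holding C13 grants K25 (A12).
Holding T35 and K25 grants gold-token (A3).
Holding T35, gold-permit, and gold-token grants L29 (A6).
Holding L29 and K25 grants black-token (A10).
gold-clearance would need green-token and T31 (A11), but green-token is never granted. K15 would need K25 and teal-code (A2), but teal-code is never granted.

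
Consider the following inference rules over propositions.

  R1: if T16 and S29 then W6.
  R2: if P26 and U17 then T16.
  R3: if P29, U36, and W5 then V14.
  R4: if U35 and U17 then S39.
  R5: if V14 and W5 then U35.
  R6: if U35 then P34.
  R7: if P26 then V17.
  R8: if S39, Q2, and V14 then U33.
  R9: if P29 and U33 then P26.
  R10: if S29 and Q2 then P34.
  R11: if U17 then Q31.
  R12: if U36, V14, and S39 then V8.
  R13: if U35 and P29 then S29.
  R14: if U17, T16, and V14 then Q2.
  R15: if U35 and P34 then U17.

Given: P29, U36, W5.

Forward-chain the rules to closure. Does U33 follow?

U33 would need S39, Q2, and V14 (R8), but Q2 is never established.

No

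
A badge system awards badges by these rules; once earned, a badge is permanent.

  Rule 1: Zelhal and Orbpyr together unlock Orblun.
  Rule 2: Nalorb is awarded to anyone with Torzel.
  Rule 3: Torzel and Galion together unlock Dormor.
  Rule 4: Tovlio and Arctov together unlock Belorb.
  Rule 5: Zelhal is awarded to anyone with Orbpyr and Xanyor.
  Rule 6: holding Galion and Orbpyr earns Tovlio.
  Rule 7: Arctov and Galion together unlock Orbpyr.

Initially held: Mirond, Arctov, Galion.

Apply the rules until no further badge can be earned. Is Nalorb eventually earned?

Nalorb would need Torzel (Rule 2), but Torzel is never earned.

No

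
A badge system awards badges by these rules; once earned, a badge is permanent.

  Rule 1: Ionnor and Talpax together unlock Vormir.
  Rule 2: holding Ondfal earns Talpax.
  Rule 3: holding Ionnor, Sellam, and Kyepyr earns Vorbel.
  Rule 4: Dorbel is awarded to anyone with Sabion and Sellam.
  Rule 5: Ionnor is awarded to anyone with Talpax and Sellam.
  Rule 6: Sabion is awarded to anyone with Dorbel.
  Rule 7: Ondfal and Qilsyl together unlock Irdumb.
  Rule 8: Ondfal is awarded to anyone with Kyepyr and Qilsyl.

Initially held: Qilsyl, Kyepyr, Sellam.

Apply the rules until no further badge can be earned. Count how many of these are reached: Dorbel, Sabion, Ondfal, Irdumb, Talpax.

3

With Kyepyr and Qilsyl, Ondfal is earned (Rule 8).
With Ondfal and Qilsyl, Irdumb is earned (Rule 7).
With Ondfal, Talpax is earned (Rule 2).
Dorbel would need Sabion and Sellam (Rule 4), but Sabion is never earned.
Sabion would need Dorbel (Rule 6), but Dorbel is never earned.
Ondfal: reached.
Irdumb: reached.
Talpax: reached.
Reached: Ondfal, Irdumb, and Talpax — 3 of the 5.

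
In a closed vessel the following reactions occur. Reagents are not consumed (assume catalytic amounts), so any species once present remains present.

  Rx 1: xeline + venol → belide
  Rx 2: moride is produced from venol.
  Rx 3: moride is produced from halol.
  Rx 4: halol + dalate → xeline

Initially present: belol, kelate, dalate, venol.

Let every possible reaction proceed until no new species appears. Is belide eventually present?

No

belide would need xeline and venol (Rx 1), but xeline never forms.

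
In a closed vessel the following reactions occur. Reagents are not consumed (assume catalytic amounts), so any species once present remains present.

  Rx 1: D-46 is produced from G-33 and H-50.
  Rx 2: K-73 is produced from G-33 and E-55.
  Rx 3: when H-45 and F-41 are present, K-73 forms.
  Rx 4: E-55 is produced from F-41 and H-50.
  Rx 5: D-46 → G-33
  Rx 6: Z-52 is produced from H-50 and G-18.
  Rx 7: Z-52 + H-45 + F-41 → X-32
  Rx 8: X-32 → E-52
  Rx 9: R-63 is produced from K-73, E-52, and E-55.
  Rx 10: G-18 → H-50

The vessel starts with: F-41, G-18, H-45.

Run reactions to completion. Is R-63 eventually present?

Yes

H-45 and F-41 present → K-73 forms (Rx 3).
G-18 present → H-50 forms (Rx 10).
F-41 and H-50 present → E-55 forms (Rx 4).
H-50 and G-18 present → Z-52 forms (Rx 6).
Z-52, H-45, and F-41 present → X-32 forms (Rx 7).
X-32 present → E-52 forms (Rx 8).
K-73, E-52, and E-55 present → R-63 forms (Rx 9).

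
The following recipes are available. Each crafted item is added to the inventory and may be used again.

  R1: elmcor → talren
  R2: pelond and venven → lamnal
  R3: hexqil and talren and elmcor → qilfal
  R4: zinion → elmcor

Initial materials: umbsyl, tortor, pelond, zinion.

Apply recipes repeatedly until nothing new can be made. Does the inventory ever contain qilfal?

qilfal would need hexqil, talren, and elmcor (R3), but hexqil is never obtained.

No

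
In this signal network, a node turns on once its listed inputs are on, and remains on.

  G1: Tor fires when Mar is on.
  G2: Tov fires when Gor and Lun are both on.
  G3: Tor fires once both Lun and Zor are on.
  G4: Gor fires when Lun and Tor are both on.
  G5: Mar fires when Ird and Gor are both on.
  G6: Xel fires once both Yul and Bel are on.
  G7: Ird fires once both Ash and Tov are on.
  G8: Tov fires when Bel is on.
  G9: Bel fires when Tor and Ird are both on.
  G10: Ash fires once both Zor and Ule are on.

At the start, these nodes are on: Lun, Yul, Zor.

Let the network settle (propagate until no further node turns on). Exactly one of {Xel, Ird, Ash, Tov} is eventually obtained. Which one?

Tov

G3: Lun and Zor on → Tor on.
G4: Lun and Tor on → Gor on.
Gor and Lun are on, so Tov fires (G2).
Xel would need Yul and Bel (G6), but Bel never turns on. Ash would need Zor and Ule (G10), but Ule never turns on. Ird would need Ash and Tov (G7), but Ash never turns on.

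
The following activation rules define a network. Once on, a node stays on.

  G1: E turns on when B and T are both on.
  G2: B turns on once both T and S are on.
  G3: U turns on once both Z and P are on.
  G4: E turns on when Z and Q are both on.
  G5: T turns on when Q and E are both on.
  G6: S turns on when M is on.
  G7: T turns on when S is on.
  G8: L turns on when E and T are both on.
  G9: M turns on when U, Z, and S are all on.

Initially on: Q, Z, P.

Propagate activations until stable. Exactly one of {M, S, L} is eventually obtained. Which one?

G4: Z and Q on → E on.
G5: Q and E on → T on.
E and T are on, so L turns on (G8).
M would need U, Z, and S (G9), but S never turns on. S would need M (G6), but M never turns on.

L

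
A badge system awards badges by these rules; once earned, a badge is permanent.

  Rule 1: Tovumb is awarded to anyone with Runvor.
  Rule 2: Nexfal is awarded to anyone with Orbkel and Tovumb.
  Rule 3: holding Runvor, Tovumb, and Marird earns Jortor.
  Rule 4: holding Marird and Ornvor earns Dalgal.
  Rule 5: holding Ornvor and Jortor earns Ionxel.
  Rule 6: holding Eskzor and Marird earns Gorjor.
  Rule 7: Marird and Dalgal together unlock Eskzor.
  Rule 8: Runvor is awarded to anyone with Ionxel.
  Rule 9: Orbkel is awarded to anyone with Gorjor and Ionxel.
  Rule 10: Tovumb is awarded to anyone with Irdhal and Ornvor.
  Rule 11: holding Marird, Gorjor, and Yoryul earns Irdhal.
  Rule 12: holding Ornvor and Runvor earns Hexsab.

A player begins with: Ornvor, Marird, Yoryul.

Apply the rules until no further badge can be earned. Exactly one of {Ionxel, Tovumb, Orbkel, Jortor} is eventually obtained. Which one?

Tovumb

With Marird and Ornvor, Dalgal is earned (Rule 4).
With Marird and Dalgal, Eskzor is earned (Rule 7).
With Eskzor and Marird, Gorjor is earned (Rule 6).
With Marird, Gorjor, and Yoryul, Irdhal is earned (Rule 11).
With Irdhal and Ornvor, Tovumb is earned (Rule 10).
Jortor would need Runvor, Tovumb, and Marird (Rule 3), but Runvor is never earned. Orbkel would need Gorjor and Ionxel (Rule 9), but Ionxel is never earned. Ionxel would need Ornvor and Jortor (Rule 5), but Jortor is never earned.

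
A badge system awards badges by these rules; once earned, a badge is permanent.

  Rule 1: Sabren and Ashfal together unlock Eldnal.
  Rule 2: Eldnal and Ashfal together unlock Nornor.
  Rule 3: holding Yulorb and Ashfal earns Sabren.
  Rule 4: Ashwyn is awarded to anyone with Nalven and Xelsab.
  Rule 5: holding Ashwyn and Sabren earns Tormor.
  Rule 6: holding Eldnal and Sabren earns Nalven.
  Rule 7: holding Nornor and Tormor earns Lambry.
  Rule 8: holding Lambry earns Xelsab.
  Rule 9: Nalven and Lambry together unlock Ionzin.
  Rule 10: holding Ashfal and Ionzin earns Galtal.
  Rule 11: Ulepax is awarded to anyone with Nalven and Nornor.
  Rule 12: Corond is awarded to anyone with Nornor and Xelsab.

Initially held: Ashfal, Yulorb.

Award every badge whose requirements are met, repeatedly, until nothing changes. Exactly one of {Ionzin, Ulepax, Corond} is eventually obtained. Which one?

Ulepax

With Yulorb and Ashfal, Sabren is earned (Rule 3).
With Sabren and Ashfal, Eldnal is earned (Rule 1).
With Eldnal and Sabren, Nalven is earned (Rule 6).
With Eldnal and Ashfal, Nornor is earned (Rule 2).
With Nalven and Nornor, Ulepax is earned (Rule 11).
Corond would need Nornor and Xelsab (Rule 12), but Xelsab is never earned. Ionzin would need Nalven and Lambry (Rule 9), but Lambry is never earned.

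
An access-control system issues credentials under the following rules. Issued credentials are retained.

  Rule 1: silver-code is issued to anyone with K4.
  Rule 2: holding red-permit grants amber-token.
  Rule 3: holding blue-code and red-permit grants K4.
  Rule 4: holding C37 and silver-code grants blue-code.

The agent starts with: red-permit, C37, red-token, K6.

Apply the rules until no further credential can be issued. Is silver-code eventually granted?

No

silver-code would need K4 (Rule 1), but K4 is never granted.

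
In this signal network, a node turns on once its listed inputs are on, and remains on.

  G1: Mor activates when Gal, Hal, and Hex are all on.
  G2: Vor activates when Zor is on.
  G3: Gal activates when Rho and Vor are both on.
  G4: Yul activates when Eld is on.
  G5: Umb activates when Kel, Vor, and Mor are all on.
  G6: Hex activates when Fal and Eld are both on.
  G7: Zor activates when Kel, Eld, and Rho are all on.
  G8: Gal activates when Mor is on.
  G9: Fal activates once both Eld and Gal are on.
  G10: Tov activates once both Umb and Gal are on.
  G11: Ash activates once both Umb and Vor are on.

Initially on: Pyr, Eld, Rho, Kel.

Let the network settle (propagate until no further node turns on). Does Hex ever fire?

Kel, Eld, and Rho are on, so Zor activates (G7).
Zor is on, so Vor activates (G2).
Rho and Vor are on, so Gal activates (G3).
G9: Eld and Gal on → Fal on.
Fal and Eld are on, so Hex activates (G6).

Yes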